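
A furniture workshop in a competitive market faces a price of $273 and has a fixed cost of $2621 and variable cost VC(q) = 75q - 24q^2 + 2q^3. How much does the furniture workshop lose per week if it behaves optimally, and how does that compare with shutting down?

Profit = -$201 at q = 11

AVC = 75 - 24q + 2q^2 has its minimum $3 at q = 6; price $273 clears that bar, so the firm operates.
With MC = 75 - 48q + 6q^2, P = MC on the upward-sloping part at q* = 11.
TR = 273·11 = 3003. TC = 2621 + 583 = 3204. Profit = 3003 − 3204 = -$201.
By producing, the firm covers all variable cost plus $2420 of fixed cost; shutting down would lose the full $2621.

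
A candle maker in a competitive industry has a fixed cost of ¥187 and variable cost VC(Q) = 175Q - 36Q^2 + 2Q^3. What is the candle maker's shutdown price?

Short-run supply begins at min AVC. From VC = 175Q - 36Q^2 + 2Q^3, AVC = 175 - 36Q + 2Q^2.
dAVC/dQ = -36 + 4Q = 0 gives Q = 9. min AVC = 175 - 36·9 + 2·9^2 = 13.
The firm shuts down for any P below ¥13.

¥13 per unit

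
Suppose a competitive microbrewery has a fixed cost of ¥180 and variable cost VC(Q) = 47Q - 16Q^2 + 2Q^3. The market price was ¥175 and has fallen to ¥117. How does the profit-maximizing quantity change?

Output falls from 8 to 7

MC = 47 - 32Q + 6Q^2; the shutdown threshold is min AVC = ¥15 (at Q = 4).
With P = ¥175 above the shutdown price, P = MC gives Q = 8.
At P = ¥117 ≥ min AVC, set P = MC: Q = 7. The firm stays open but cuts output.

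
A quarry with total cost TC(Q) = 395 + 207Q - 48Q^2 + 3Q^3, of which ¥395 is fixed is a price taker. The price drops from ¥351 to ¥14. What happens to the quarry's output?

MC = 207 - 96Q + 9Q^2; the shutdown threshold is min AVC = ¥15 (at Q = 8).
With P = ¥351 above the shutdown price, P = MC gives Q = 12.
At P = ¥14 < min AVC = ¥15, price no longer covers variable cost at any output, so the firm shuts down: Q = 0.

Output falls from 12 to 0 (the firm shuts down)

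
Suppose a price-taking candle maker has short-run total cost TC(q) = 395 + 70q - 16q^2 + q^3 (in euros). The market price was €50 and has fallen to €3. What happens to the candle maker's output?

Output falls from 10 to 0 (the firm shuts down)

MC = 70 - 32q + 3q^2; the shutdown threshold is min AVC = €6 (at q = 8).
With P = €50 above the shutdown price, P = MC gives q = 10.
At P = €3 < min AVC = €6, price no longer covers variable cost at any output, so the firm shuts down: q = 0.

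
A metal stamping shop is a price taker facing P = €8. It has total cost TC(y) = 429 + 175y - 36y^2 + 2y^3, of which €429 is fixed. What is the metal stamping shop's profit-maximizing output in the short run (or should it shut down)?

Strip out fixed cost: VC = 175y - 36y^2 + 2y^3. Then AVC = 175 - 36y + 2y^2 and MC = 175 - 72y + 6y^2.
AVC hits its minimum where MC = AVC, at y = 9, giving min AVC = 175 - 36·9 + 2·9^2 = €13.
With P < min AVC (€8 < €13), every unit sold adds to the loss.
The firm minimizes its loss by shutting down and losing only its fixed cost of €429.

Shut down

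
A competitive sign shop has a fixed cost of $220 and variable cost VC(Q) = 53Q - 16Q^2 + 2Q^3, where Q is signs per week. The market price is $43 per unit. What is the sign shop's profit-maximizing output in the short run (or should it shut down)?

Produce at Q = 5

From TC, MC = TC'(Q) = 53 - 32Q + 6Q^2 and AVC = VC/Q = 53 - 16Q + 2Q^2.
AVC is minimized where dAVC/dQ = -16 + 4Q = 0, at Q = 4; min AVC = 53 - 16·4 + 2·4^2 = $21.
Because $43 ≥ $21, revenue can cover variable cost; the firm operates.
P = MC gives 10 - 32Q + 6Q^2 = 0, with roots 1/3 and 5. Take the larger (rising MC): Q* = 5.
Check: AVC at Q = 5 is $23 ≤ P, so revenue covers variable cost.
Profit = P·Q − TC = 43·5 − 335 = -$120, a loss, but smaller than the $220 fixed cost the firm would lose by shutting down.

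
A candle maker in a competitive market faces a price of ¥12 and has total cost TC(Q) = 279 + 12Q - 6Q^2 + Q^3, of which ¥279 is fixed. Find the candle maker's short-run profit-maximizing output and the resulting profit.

Profit = -¥247 at Q = 4

AVC = 12 - 6Q + Q^2 has its minimum ¥3 at Q = 3; price ¥12 clears that bar, so the firm operates.
MC = 12 - 12Q + 3Q^2. Setting P = MC and taking the root on the rising branch gives Q* = 4.
TR = 12·4 = 48. TC = 279 + 16 = 295. Profit = 48 − 295 = -¥247.
By producing, the firm covers all variable cost plus ¥32 of fixed cost; shutting down would lose the full ¥279.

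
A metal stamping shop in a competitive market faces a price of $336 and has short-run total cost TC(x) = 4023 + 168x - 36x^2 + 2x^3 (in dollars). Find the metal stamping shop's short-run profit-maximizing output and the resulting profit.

Profit = -$103 at x = 14

AVC = 168 - 36x + 2x^2; min AVC = $6 at x = 9. Since P = $336 ≥ min AVC, the firm produces.
MC = 168 - 72x + 6x^2. Setting P = MC and taking the root on the rising branch gives x* = 14.
TR = 336·14 = 4704. TC = 4023 + 784 = 4807. Profit = 4704 − 4807 = -$103.
Shutting down would mean losing the fixed cost of $4023, so operating at a loss of $103 is better by $3920.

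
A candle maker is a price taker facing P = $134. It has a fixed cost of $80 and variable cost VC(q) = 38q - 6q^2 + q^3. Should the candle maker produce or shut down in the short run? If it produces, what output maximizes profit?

From TC, MC = TC'(q) = 38 - 12q + 3q^2 and AVC = VC/q = 38 - 6q + q^2.
AVC is minimized where dAVC/dq = -6 + 2q = 0, at q = 3; min AVC = 38 - 6·3 + 3^2 = $29.
P = $134 exceeds min AVC = $29, so the firm stays open.
Set P = MC: 134 = 38 - 12q + 3q^2 → -96 - 12q + 3q^2 = 0. The roots are q = -4 and q = 8; the profit-maximizing output is on the rising part of MC, so q* = 8.
Check: AVC at q = 8 is $54 ≤ P, so revenue covers variable cost.
Profit = P·q − TC = 134·8 − 512 = $560.

Produce at q = 8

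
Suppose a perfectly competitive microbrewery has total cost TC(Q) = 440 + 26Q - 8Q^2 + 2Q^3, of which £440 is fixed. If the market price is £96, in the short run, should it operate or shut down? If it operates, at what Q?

Produce at Q = 5

From TC, MC = TC'(Q) = 26 - 16Q + 6Q^2 and AVC = VC/Q = 26 - 8Q + 2Q^2.
AVC hits its minimum where MC = AVC, at Q = 2, giving min AVC = 26 - 8·2 + 2·2^2 = £18.
P = £96 exceeds min AVC = £18, so the firm stays open.
Set P = MC: 96 = 26 - 16Q + 6Q^2 → -70 - 16Q + 6Q^2 = 0. The roots are Q = -7/3 and Q = 5; the profit-maximizing output is on the rising part of MC, so Q* = 5.
Check: AVC at Q = 5 is £36 ≤ P, so revenue covers variable cost.
Profit = P·Q − TC = 96·5 − 620 = -£140, a loss, but smaller than the £440 fixed cost the firm would lose by shutting down.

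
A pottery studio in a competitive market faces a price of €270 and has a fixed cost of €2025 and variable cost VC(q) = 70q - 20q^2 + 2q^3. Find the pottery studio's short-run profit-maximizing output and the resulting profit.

Profit = -€25 at q = 10

AVC = 70 - 20q + 2q^2 has its minimum €20 at q = 5; price €270 clears that bar, so the firm operates.
MC = 70 - 40q + 6q^2. Setting P = MC and taking the root on the rising branch gives q* = 10.
TR = 270·10 = 2700. TC = 2025 + 700 = 2725. Profit = 2700 − 2725 = -€25.
That loss of €25 beats the €2025 the firm would lose by shutting down; producing recovers €2000 of fixed cost.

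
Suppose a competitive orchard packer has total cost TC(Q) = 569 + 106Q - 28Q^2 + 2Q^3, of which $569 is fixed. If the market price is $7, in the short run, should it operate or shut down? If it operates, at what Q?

From TC, MC = TC'(Q) = 106 - 56Q + 6Q^2 and AVC = VC/Q = 106 - 28Q + 2Q^2.
AVC hits its minimum where MC = AVC, at Q = 7, giving min AVC = 106 - 28·7 + 2·7^2 = $8.
Since P = $7 < min AVC = $8, price fails to cover variable cost at any output.
Shutting down limits the loss to fixed cost, $569.

Shut down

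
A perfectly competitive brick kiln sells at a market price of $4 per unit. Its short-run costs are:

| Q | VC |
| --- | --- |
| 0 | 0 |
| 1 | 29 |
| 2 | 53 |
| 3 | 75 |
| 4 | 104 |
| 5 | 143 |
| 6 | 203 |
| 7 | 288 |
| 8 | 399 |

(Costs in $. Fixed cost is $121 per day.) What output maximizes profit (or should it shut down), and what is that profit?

Q = 0 (shut down); profit = -$121

Profit at each row (π = 4Q − TC): Q=0: -121; Q=1: -146; Q=2: -166; Q=3: -184; Q=4: -209; Q=5: -244; Q=6: -300; Q=7: -381; Q=8: -488.
Profit is highest at Q = 0. Equivalently, the lowest AVC in the table is 75/3 ≈ $25 at Q = 3, and P = $4 falls below it — price never covers variable cost, so the firm shuts down and loses only its fixed cost.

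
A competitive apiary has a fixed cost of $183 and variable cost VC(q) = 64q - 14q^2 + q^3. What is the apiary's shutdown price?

$15 per unit

Short-run supply begins at min AVC. From VC = 64q - 14q^2 + q^3, AVC = 64 - 14q + q^2.
dAVC/dq = -14 + 2q = 0 gives q = 7. min AVC = 64 - 14·7 + 7^2 = 15.
The firm shuts down for any P below $15.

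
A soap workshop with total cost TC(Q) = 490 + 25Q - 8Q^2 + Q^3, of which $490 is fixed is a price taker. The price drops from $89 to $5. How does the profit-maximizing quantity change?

Output falls from 8 to 0 (the firm shuts down)

MC = 25 - 16Q + 3Q^2; the shutdown threshold is min AVC = $9 (at Q = 4).
With P = $89 above the shutdown price, P = MC gives Q = 8.
At P = $5 < min AVC = $9, price no longer covers variable cost at any output, so the firm shuts down: Q = 0.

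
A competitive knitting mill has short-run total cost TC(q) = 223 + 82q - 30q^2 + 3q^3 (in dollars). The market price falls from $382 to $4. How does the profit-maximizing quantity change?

Output falls from 10 to 0 (the firm shuts down)

MC = 82 - 60q + 9q^2; the shutdown threshold is min AVC = $7 (at q = 5).
With P = $382 above the shutdown price, P = MC gives q = 10.
At P = $4 < min AVC = $7, price no longer covers variable cost at any output, so the firm shuts down: q = 0.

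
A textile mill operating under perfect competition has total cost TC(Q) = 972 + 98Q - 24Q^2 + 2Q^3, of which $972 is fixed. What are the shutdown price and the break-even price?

Shutdown price = $26; break-even price = $152

AVC = 98 - 24Q + 2Q^2; minimized at Q = 6, giving min AVC = $26. That is the shutdown price.
ATC = 972/Q + 98 - 24Q + 2Q^2. Setting dATC/dQ = −972/Q^2 − 24 + 4Q = 0 gives Q = 9 (since 4·9^3 − 24·9^2 = 972).
min ATC = 972/9 + 98 − 24·9 + 2·9^2 = $152. That is the break-even price.
Between these two prices the firm operates at a loss; above $152 it earns a profit.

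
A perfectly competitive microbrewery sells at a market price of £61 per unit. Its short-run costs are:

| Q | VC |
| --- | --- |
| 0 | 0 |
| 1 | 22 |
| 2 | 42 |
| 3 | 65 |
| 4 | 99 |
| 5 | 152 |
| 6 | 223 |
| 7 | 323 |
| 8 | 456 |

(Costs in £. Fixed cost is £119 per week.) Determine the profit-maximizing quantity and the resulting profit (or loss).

Q = 5; profit = £34

Profit at each row (π = 61Q − TC): Q=0: -119; Q=1: -80; Q=2: -39; Q=3: -1; Q=4: 26; Q=5: 34; Q=6: 24; Q=7: -15; Q=8: -87.
Profit is maximized at Q = 5. AVC there is 152/5 = £30.40 ≤ P, so producing beats shutting down (which would give -£119).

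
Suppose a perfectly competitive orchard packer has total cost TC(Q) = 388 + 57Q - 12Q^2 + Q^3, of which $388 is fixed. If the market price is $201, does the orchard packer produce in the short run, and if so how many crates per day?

Produce at Q = 12

Variable cost is VC = 57Q - 12Q^2 + Q^3, so AVC = VC/Q = 57 - 12Q + Q^2 and MC = dTC/dQ = 57 - 24Q + 3Q^2.
The AVC parabola has its vertex at Q = 12/2 = 6, where AVC = 57 - 12·6 + 6^2 = $21.
Since P = $201 ≥ min AVC = $21, price covers variable cost and the firm should produce.
Solving P = MC: -144 - 24Q + 3Q^2 = 0 ⇒ Q = -4 or 12. On the upward-sloping branch, Q* = 12.
Check: AVC at Q = 12 is $57 ≤ P, so revenue covers variable cost.
Profit = P·Q − TC = 201·12 − 1072 = $1340.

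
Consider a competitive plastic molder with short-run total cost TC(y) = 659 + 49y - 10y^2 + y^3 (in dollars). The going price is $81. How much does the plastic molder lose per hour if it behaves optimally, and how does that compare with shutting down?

AVC = 49 - 10y + y^2 has its minimum $24 at y = 5; price $81 clears that bar, so the firm operates.
MC = 49 - 20y + 3y^2. Setting P = MC and taking the root on the rising branch gives y* = 8.
TR = 81·8 = 648. TC = 659 + 264 = 923. Profit = 648 − 923 = -$275.
Shutting down would mean losing the fixed cost of $659, so operating at a loss of $275 is better by $384.

Profit = -$275 at y = 8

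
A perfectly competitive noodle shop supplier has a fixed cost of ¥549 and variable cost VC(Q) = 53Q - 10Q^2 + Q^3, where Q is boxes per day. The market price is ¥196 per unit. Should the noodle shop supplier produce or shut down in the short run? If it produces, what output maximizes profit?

Variable cost is VC = 53Q - 10Q^2 + Q^3, so AVC = VC/Q = 53 - 10Q + Q^2 and MC = dTC/dQ = 53 - 20Q + 3Q^2.
AVC is minimized where dAVC/dQ = -10 + 2Q = 0, at Q = 5; min AVC = 53 - 10·5 + 5^2 = ¥28.
P = ¥196 exceeds min AVC = ¥28, so the firm stays open.
Set P = MC: 196 = 53 - 20Q + 3Q^2 → -143 - 20Q + 3Q^2 = 0. The roots are Q = -13/3 and Q = 11; the profit-maximizing output is on the rising part of MC, so Q* = 11.
Check: AVC at Q = 11 is ¥64 ≤ P, so revenue covers variable cost.
Profit = P·Q − TC = 196·11 − 1253 = ¥903.

Produce at Q = 11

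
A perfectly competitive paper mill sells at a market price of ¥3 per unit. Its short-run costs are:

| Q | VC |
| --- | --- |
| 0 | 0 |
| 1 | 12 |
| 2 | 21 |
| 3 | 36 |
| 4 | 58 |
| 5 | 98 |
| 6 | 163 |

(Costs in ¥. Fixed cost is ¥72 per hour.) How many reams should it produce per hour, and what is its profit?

Q = 0 (shut down); profit = -¥72

Compute π = P·Q − TC at each output: Q=0: -72; Q=1: -81; Q=2: -87; Q=3: -99; Q=4: -118; Q=5: -155; Q=6: -217.
Profit is highest at Q = 0. Equivalently, the lowest AVC in the table is 21/2 ≈ ¥10.50 at Q = 2, and P = ¥3 falls below it — price never covers variable cost, so the firm shuts down and loses only its fixed cost.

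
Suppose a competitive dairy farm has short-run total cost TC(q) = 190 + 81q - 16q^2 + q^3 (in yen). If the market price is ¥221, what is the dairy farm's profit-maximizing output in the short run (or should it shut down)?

Produce at q = 14

From TC, MC = TC'(q) = 81 - 32q + 3q^2 and AVC = VC/q = 81 - 16q + q^2.
The AVC parabola has its vertex at q = 16/2 = 8, where AVC = 81 - 16·8 + 8^2 = ¥17.
P = ¥221 exceeds min AVC = ¥17, so the firm stays open.
P = MC gives -140 - 32q + 3q^2 = 0, with roots -10/3 and 14. Take the larger (rising MC): q* = 14.
Check: AVC at q = 14 is ¥53 ≤ P, so revenue covers variable cost.
Profit = P·q − TC = 221·14 − 932 = ¥2162.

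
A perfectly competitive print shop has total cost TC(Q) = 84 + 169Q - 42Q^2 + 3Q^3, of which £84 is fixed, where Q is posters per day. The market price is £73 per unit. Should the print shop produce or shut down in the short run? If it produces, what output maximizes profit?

Produce at Q = 8

Variable cost is VC = 169Q - 42Q^2 + 3Q^3, so AVC = VC/Q = 169 - 42Q + 3Q^2 and MC = dTC/dQ = 169 - 84Q + 9Q^2.
The AVC parabola has its vertex at Q = 42/6 = 7, where AVC = 169 - 42·7 + 3·7^2 = £22.
Since P = £73 ≥ min AVC = £22, price covers variable cost and the firm should produce.
Set P = MC: 73 = 169 - 84Q + 9Q^2 → 96 - 84Q + 9Q^2 = 0. The roots are Q = 4/3 and Q = 8; the profit-maximizing output is on the rising part of MC, so Q* = 8.
Check: AVC at Q = 8 is £25 ≤ P, so revenue covers variable cost.
Profit = P·Q − TC = 73·8 − 284 = £300.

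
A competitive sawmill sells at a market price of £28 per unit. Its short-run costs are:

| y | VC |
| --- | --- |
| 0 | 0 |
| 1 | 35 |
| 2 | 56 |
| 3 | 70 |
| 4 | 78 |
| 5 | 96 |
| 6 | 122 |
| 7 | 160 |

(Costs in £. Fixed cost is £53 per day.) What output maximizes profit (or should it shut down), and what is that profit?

Profit at each row (π = 28y − TC): y=0: -53; y=1: -60; y=2: -53; y=3: -39; y=4: -19; y=5: -9; y=6: -7; y=7: -17.
Profit is maximized at y = 6. AVC there is 122/6 = £20.33 ≤ P, so producing beats shutting down (which would give -£53).

y = 6; profit = -£7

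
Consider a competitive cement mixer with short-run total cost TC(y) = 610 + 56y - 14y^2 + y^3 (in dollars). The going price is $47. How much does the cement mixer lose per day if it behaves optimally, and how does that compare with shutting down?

Profit = -$286 at y = 9

AVC = 56 - 14y + y^2; min AVC = $7 at y = 7. Since P = $47 ≥ min AVC, the firm produces.
With MC = 56 - 28y + 3y^2, P = MC on the upward-sloping part at y* = 9.
TR = 47·9 = 423. TC = 610 + 99 = 709. Profit = 423 − 709 = -$286.
That loss of $286 beats the $610 the firm would lose by shutting down; producing recovers $324 of fixed cost.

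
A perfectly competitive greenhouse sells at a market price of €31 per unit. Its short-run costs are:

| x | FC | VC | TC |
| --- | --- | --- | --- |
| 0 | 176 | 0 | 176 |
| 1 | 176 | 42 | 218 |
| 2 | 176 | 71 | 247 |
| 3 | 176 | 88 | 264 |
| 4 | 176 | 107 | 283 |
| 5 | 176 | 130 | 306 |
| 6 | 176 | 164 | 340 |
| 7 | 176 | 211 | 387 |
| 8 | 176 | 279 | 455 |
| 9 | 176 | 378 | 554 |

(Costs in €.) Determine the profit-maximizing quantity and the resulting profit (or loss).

x = 5; profit = -€151

Compute π = P·x − TC at each output: x=0: -176; x=1: -187; x=2: -185; x=3: -171; x=4: -159; x=5: -151; x=6: -154; x=7: -170; x=8: -207; x=9: -275.
Profit is maximized at x = 5. AVC there is 130/5 = €26 ≤ P, so producing beats shutting down (which would give -€176).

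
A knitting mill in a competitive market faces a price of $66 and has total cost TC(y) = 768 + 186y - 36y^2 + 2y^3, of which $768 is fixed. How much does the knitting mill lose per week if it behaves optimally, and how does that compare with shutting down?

Profit = -$368 at y = 10

AVC = 186 - 36y + 2y^2 has its minimum $24 at y = 9; price $66 clears that bar, so the firm operates.
With MC = 186 - 72y + 6y^2, P = MC on the upward-sloping part at y* = 10.
TR = 66·10 = 660. TC = 768 + 260 = 1028. Profit = 660 − 1028 = -$368.
Shutting down would mean losing the fixed cost of $768, so operating at a loss of $368 is better by $400.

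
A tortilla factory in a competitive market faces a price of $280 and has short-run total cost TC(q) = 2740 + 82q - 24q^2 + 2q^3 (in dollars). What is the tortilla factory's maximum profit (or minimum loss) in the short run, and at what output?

AVC = 82 - 24q + 2q^2 has its minimum $10 at q = 6; price $280 clears that bar, so the firm operates.
With MC = 82 - 48q + 6q^2, P = MC on the upward-sloping part at q* = 11.
TR = 280·11 = 3080. TC = 2740 + 660 = 3400. Profit = 3080 − 3400 = -$320.
By producing, the firm covers all variable cost plus $2420 of fixed cost; shutting down would lose the full $2740.

Profit = -$320 at q = 11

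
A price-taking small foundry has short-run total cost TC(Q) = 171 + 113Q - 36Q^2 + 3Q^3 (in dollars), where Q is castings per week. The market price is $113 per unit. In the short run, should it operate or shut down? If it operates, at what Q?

Variable cost is VC = 113Q - 36Q^2 + 3Q^3, so AVC = VC/Q = 113 - 36Q + 3Q^2 and MC = dTC/dQ = 113 - 72Q + 9Q^2.
AVC is minimized where dAVC/dQ = -36 + 6Q = 0, at Q = 6; min AVC = 113 - 36·6 + 3·6^2 = $5.
P = $113 exceeds min AVC = $5, so the firm stays open.
P = MC gives -72Q + 9Q^2 = 0, with roots 0 and 8. Take the larger (rising MC): Q* = 8.
Check: AVC at Q = 8 is $17 ≤ P, so revenue covers variable cost.
Profit = P·Q − TC = 113·8 − 307 = $597.

Produce at Q = 8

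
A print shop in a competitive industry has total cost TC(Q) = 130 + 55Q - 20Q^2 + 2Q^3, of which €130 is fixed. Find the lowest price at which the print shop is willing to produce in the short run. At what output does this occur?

The firm shuts down when price falls below the minimum of average variable cost. AVC = VC/Q = 55 - 20Q + 2Q^2.
At the minimum of AVC, MC = AVC. MC = 55 - 40Q + 6Q^2; setting MC = AVC gives 4Q^2 - 20Q = 0, so Q = 5. min AVC = 5.
For P < €5 the firm produces nothing.

€5 per unit, at Q = 5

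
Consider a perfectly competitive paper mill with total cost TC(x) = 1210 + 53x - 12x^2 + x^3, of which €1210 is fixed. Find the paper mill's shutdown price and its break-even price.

Shutdown price = min AVC. AVC = 53 - 12x + x^2, with vertex at x = 6 and minimum €17.
ATC = 1210/x + 53 - 12x + x^2. Setting dATC/dx = −1210/x^2 − 12 + 2x = 0 gives x = 11 (since 2·11^3 − 12·11^2 = 1210).
min ATC = 1210/11 + 53 − 12·11 + 11^2 = €152. That is the break-even price.
For €17 ≤ P < €152 the firm produces at a loss; below €17 it shuts down.

Shutdown price = €17; break-even price = €152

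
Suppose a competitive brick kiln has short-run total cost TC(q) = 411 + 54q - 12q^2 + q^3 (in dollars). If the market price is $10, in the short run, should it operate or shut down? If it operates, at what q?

Shut down

Strip out fixed cost: VC = 54q - 12q^2 + q^3. Then AVC = 54 - 12q + q^2 and MC = 54 - 24q + 3q^2.
AVC is minimized where dAVC/dq = -12 + 2q = 0, at q = 6; min AVC = 54 - 12·6 + 6^2 = $18.
Since P = $10 < min AVC = $18, price fails to cover variable cost at any output.
Shutting down limits the loss to fixed cost, $411.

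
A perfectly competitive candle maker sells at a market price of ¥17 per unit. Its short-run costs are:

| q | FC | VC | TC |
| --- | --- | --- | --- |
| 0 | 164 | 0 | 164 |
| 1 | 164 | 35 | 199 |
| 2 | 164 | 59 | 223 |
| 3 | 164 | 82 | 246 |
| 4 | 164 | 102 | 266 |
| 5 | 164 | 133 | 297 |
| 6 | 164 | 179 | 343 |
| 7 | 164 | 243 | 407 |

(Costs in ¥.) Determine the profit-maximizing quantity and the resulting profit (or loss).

Compute π = P·q − TC at each output: q=0: -164; q=1: -182; q=2: -189; q=3: -195; q=4: -198; q=5: -212; q=6: -241; q=7: -288.
Profit is highest at q = 0. Equivalently, the lowest AVC in the table is 102/4 ≈ ¥25.50 at q = 4, and P = ¥17 falls below it — price never covers variable cost, so the firm shuts down and loses only its fixed cost.

q = 0 (shut down); profit = -¥164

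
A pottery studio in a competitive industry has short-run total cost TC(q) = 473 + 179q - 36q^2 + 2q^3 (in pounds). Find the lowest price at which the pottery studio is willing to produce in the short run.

£17 per unit

The shutdown price is the minimum of AVC. VC = 179q - 36q^2 + 2q^3, so AVC = 179 - 36q + 2q^2.
dAVC/dq = -36 + 4q = 0 gives q = 9. min AVC = 179 - 36·9 + 2·9^2 = 17.
So the shutdown price is £17.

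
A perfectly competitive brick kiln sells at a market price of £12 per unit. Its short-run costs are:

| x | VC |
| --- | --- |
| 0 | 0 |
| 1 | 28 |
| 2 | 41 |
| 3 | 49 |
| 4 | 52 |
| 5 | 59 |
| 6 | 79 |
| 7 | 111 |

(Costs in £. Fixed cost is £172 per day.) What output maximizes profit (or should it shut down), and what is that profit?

Profit at each row (π = 12x − TC): x=0: -172; x=1: -188; x=2: -189; x=3: -185; x=4: -176; x=5: -171; x=6: -179; x=7: -199.
Profit is maximized at x = 5. AVC there is 59/5 = £11.80 ≤ P, so producing beats shutting down (which would give -£172).

x = 5; profit = -£171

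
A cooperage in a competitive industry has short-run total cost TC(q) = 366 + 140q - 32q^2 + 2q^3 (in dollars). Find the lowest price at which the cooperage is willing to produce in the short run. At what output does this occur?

$12 per unit, at q = 8

Short-run supply begins at min AVC. From VC = 140q - 32q^2 + 2q^3, AVC = 140 - 32q + 2q^2.
dAVC/dq = -32 + 4q = 0 gives q = 8. min AVC = 140 - 32·8 + 2·8^2 = 12.
So the shutdown price is $12.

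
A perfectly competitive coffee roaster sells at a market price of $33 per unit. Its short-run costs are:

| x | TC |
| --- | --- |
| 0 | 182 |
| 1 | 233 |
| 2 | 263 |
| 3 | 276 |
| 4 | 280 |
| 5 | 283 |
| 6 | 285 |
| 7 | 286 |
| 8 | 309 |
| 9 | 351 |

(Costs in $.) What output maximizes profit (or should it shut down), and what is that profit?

Tabulate TR − TC: x=0: -182; x=1: -200; x=2: -197; x=3: -177; x=4: -148; x=5: -118; x=6: -87; x=7: -55; x=8: -45; x=9: -54.
Profit is maximized at x = 8. AVC there is 127/8 = $15.88 ≤ P, so producing beats shutting down (which would give -$182).

x = 8; profit = -$45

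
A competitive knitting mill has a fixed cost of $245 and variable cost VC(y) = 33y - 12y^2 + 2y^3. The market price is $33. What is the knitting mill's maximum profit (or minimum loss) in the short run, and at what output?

Profit = -$181 at y = 4

AVC = 33 - 12y + 2y^2 has its minimum $15 at y = 3; price $33 clears that bar, so the firm operates.
With MC = 33 - 24y + 6y^2, P = MC on the upward-sloping part at y* = 4.
TR = 33·4 = 132. TC = 245 + 68 = 313. Profit = 132 − 313 = -$181.
That loss of $181 beats the $245 the firm would lose by shutting down; producing recovers $64 of fixed cost.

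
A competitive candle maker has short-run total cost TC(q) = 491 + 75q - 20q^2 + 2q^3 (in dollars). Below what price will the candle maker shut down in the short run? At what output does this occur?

The shutdown price is the minimum of AVC. VC = 75q - 20q^2 + 2q^3, so AVC = 75 - 20q + 2q^2.
dAVC/dq = -20 + 4q = 0 gives q = 5. min AVC = 75 - 20·5 + 2·5^2 = 25.
So the shutdown price is $25.

$25 per unit, at q = 5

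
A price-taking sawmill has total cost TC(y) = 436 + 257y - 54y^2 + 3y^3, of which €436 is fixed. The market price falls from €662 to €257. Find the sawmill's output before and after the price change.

Output falls from 15 to 12

MC = 257 - 108y + 9y^2; the shutdown threshold is min AVC = €14 (at y = 9).
At P = €662 ≥ min AVC, set P = MC on the rising branch: y = 15.
At P = €257 ≥ min AVC, set P = MC: y = 12. The firm stays open but cuts output.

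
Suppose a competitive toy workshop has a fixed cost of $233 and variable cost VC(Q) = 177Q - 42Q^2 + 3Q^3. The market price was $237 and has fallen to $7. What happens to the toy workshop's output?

Output falls from 10 to 0 (the firm shuts down)

MC = 177 - 84Q + 9Q^2; the shutdown threshold is min AVC = $30 (at Q = 7).
At P = $237 ≥ min AVC, set P = MC on the rising branch: Q = 10.
At P = $7 < min AVC = $30, price no longer covers variable cost at any output, so the firm shuts down: Q = 0.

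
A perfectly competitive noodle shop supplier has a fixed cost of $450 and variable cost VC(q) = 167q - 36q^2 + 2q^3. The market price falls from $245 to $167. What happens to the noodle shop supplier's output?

MC = 167 - 72q + 6q^2; the shutdown threshold is min AVC = $5 (at q = 9).
At P = $245 ≥ min AVC, set P = MC on the rising branch: q = 13.
At P = $167 ≥ min AVC, set P = MC: q = 12. The firm stays open but cuts output.

Output falls from 13 to 12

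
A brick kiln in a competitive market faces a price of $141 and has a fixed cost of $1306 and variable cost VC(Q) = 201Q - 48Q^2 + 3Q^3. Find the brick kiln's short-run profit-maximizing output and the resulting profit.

AVC = 201 - 48Q + 3Q^2 has its minimum $9 at Q = 8; price $141 clears that bar, so the firm operates.
MC = 201 - 96Q + 9Q^2. Setting P = MC and taking the root on the rising branch gives Q* = 10.
TR = 141·10 = 1410. TC = 1306 + 210 = 1516. Profit = 1410 − 1516 = -$106.
That loss of $106 beats the $1306 the firm would lose by shutting down; producing recovers $1200 of fixed cost.

Profit = -$106 at Q = 10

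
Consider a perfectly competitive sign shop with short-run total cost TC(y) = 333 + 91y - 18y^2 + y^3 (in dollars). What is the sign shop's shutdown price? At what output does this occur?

$10 per unit, at y = 9

The shutdown price is the minimum of AVC. VC = 91y - 18y^2 + y^3, so AVC = 91 - 18y + y^2.
dAVC/dy = -18 + 2y = 0 gives y = 9. min AVC = 91 - 18·9 + 9^2 = 10.
For P < $10 the firm produces nothing.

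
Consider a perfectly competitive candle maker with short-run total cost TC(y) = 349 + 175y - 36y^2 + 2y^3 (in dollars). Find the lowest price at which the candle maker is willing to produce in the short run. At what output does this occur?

The firm shuts down when price falls below the minimum of average variable cost. AVC = VC/y = 175 - 36y + 2y^2.
At the minimum of AVC, MC = AVC. MC = 175 - 72y + 6y^2; setting MC = AVC gives 4y^2 - 36y = 0, so y = 9. min AVC = 13.
So the shutdown price is $13.

$13 per unit, at y = 9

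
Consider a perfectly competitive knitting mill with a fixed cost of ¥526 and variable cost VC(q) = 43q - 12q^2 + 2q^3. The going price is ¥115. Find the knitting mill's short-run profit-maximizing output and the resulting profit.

Profit = -¥94 at q = 6

AVC = 43 - 12q + 2q^2; min AVC = ¥25 at q = 3. Since P = ¥115 ≥ min AVC, the firm produces.
MC = 43 - 24q + 6q^2. Setting P = MC and taking the root on the rising branch gives q* = 6.
TR = 115·6 = 690. TC = 526 + 258 = 784. Profit = 690 − 784 = -¥94.
By producing, the firm covers all variable cost plus ¥432 of fixed cost; shutting down would lose the full ¥526.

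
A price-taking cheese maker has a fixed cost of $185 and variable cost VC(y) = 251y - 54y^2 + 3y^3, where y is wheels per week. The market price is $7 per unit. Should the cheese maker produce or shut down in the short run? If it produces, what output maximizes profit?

From TC, MC = TC'(y) = 251 - 108y + 9y^2 and AVC = VC/y = 251 - 54y + 3y^2.
The AVC parabola has its vertex at y = 54/6 = 9, where AVC = 251 - 54·9 + 3·9^2 = $8.
Since P = $7 < min AVC = $8, price fails to cover variable cost at any output.
Best response: produce nothing and absorb the $185 fixed cost.

Shut down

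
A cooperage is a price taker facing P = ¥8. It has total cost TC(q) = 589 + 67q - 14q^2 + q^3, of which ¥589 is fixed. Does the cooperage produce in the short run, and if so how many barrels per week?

From TC, MC = TC'(q) = 67 - 28q + 3q^2 and AVC = VC/q = 67 - 14q + q^2.
The AVC parabola has its vertex at q = 14/2 = 7, where AVC = 67 - 14·7 + 7^2 = ¥18.
Since P = ¥8 < min AVC = ¥18, price fails to cover variable cost at any output.
The firm minimizes its loss by shutting down and losing only its fixed cost of ¥589.

Shut down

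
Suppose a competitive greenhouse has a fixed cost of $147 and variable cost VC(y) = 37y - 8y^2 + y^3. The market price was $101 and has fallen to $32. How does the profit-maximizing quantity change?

Output falls from 8 to 5

MC = 37 - 16y + 3y^2; the shutdown threshold is min AVC = $21 (at y = 4).
With P = $101 above the shutdown price, P = MC gives y = 8.
At P = $32 ≥ min AVC, set P = MC: y = 5. The firm stays open but cuts output.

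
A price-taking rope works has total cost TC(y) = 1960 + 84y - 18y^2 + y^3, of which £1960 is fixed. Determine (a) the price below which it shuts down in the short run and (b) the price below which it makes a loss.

Shutdown price = min AVC. AVC = 84 - 18y + y^2, with vertex at y = 9 and minimum £3.
ATC = 1960/y + 84 - 18y + y^2. Setting dATC/dy = −1960/y^2 − 18 + 2y = 0 gives y = 14 (since 2·14^3 − 18·14^2 = 1960).
min ATC = 1960/14 + 84 − 18·14 + 14^2 = £168. That is the break-even price.
Between these two prices the firm operates at a loss; above £168 it earns a profit.

Shutdown price = £3; break-even price = £168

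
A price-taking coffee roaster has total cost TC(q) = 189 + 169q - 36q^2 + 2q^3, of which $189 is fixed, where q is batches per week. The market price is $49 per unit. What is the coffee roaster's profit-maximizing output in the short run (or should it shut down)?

Produce at q = 10

Variable cost is VC = 169q - 36q^2 + 2q^3, so AVC = VC/q = 169 - 36q + 2q^2 and MC = dTC/dq = 169 - 72q + 6q^2.
The AVC parabola has its vertex at q = 36/4 = 9, where AVC = 169 - 36·9 + 2·9^2 = $7.
Because $49 ≥ $7, revenue can cover variable cost; the firm operates.
Solving P = MC: 120 - 72q + 6q^2 = 0 ⇒ q = 2 or 10. On the upward-sloping branch, q* = 10.
Check: AVC at q = 10 is $9 ≤ P, so revenue covers variable cost.
Profit = P·q − TC = 49·10 − 279 = $211.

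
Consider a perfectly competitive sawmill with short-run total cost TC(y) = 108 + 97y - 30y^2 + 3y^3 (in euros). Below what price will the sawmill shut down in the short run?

The firm shuts down when price falls below the minimum of average variable cost. AVC = VC/y = 97 - 30y + 3y^2.
dAVC/dy = -30 + 6y = 0 gives y = 5. min AVC = 97 - 30·5 + 3·5^2 = 22.
So the shutdown price is €22.

€22 per unit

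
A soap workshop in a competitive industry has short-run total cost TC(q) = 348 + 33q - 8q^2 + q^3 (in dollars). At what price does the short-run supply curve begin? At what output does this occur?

$17 per unit, at q = 4

The shutdown price is the minimum of AVC. VC = 33q - 8q^2 + q^3, so AVC = 33 - 8q + q^2.
At the minimum of AVC, MC = AVC. MC = 33 - 16q + 3q^2; setting MC = AVC gives 2q^2 - 8q = 0, so q = 4. min AVC = 17.
So the shutdown price is $17.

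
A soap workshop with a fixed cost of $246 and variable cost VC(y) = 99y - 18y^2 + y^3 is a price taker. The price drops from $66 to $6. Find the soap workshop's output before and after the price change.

Output falls from 11 to 0 (the firm shuts down)

MC = 99 - 36y + 3y^2; the shutdown threshold is min AVC = $18 (at y = 9).
With P = $66 above the shutdown price, P = MC gives y = 11.
At P = $6 < min AVC = $18, price no longer covers variable cost at any output, so the firm shuts down: y = 0.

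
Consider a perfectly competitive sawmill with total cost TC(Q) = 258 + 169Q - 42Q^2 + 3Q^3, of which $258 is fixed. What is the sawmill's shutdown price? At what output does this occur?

The firm shuts down when price falls below the minimum of average variable cost. AVC = VC/Q = 169 - 42Q + 3Q^2.
dAVC/dQ = -42 + 6Q = 0 gives Q = 7. min AVC = 169 - 42·7 + 3·7^2 = 22.
For P < $22 the firm produces nothing.

$22 per unit, at Q = 7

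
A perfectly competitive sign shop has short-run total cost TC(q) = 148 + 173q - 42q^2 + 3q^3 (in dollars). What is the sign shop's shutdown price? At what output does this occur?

Short-run supply begins at min AVC. From VC = 173q - 42q^2 + 3q^3, AVC = 173 - 42q + 3q^2.
At the minimum of AVC, MC = AVC. MC = 173 - 84q + 9q^2; setting MC = AVC gives 6q^2 - 42q = 0, so q = 7. min AVC = 26.
So the shutdown price is $26.

$26 per unit, at q = 7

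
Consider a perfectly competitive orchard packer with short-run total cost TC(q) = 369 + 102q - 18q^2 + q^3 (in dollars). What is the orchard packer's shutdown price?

The firm shuts down when price falls below the minimum of average variable cost. AVC = VC/q = 102 - 18q + q^2.
dAVC/dq = -18 + 2q = 0 gives q = 9. min AVC = 102 - 18·9 + 9^2 = 21.
The firm shuts down for any P below $21.

$21 per unit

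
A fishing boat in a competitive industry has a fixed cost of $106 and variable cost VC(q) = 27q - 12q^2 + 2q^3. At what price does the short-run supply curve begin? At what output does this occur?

$9 per unit, at q = 3

The firm shuts down when price falls below the minimum of average variable cost. AVC = VC/q = 27 - 12q + 2q^2.
dAVC/dq = -12 + 4q = 0 gives q = 3. min AVC = 27 - 12·3 + 2·3^2 = 9.
So the shutdown price is $9.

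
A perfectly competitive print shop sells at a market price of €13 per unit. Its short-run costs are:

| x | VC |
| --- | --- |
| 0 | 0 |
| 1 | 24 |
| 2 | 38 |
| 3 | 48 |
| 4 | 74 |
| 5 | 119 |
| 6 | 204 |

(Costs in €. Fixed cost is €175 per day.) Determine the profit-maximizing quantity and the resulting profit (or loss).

Compute π = P·x − TC at each output: x=0: -175; x=1: -186; x=2: -187; x=3: -184; x=4: -197; x=5: -229; x=6: -301.
Profit is highest at x = 0. Equivalently, the lowest AVC in the table is 48/3 ≈ €16 at x = 3, and P = €13 falls below it — price never covers variable cost, so the firm shuts down and loses only its fixed cost.

x = 0 (shut down); profit = -€175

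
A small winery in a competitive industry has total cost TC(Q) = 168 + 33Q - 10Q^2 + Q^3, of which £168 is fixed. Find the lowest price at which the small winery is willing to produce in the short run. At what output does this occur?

£8 per unit, at Q = 5

Short-run supply begins at min AVC. From VC = 33Q - 10Q^2 + Q^3, AVC = 33 - 10Q + Q^2.
dAVC/dQ = -10 + 2Q = 0 gives Q = 5. min AVC = 33 - 10·5 + 5^2 = 8.
So the shutdown price is £8.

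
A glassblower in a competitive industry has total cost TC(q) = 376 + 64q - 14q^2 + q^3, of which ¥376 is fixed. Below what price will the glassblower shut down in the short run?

¥15 per unit

The shutdown price is the minimum of AVC. VC = 64q - 14q^2 + q^3, so AVC = 64 - 14q + q^2.
dAVC/dq = -14 + 2q = 0 gives q = 7. min AVC = 64 - 14·7 + 7^2 = 15.
So the shutdown price is ¥15.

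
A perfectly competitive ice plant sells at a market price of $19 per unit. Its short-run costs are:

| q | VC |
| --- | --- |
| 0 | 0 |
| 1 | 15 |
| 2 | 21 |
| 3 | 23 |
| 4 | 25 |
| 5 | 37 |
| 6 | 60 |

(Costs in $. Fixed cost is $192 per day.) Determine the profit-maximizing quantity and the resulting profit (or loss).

q = 5; profit = -$134

Profit at each row (π = 19q − TC): q=0: -192; q=1: -188; q=2: -175; q=3: -158; q=4: -141; q=5: -134; q=6: -138.
Profit is maximized at q = 5. AVC there is 37/5 = $7.40 ≤ P, so producing beats shutting down (which would give -$192).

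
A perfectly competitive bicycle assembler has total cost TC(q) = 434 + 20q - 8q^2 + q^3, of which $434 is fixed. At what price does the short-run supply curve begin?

$4 per unit

The shutdown price is the minimum of AVC. VC = 20q - 8q^2 + q^3, so AVC = 20 - 8q + q^2.
dAVC/dq = -8 + 2q = 0 gives q = 4. min AVC = 20 - 8·4 + 4^2 = 4.
For P < $4 the firm produces nothing.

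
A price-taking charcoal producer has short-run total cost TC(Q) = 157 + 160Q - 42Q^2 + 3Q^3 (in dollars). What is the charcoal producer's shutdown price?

The shutdown price is the minimum of AVC. VC = 160Q - 42Q^2 + 3Q^3, so AVC = 160 - 42Q + 3Q^2.
dAVC/dQ = -42 + 6Q = 0 gives Q = 7. min AVC = 160 - 42·7 + 3·7^2 = 13.
So the shutdown price is $13.

$13 per unit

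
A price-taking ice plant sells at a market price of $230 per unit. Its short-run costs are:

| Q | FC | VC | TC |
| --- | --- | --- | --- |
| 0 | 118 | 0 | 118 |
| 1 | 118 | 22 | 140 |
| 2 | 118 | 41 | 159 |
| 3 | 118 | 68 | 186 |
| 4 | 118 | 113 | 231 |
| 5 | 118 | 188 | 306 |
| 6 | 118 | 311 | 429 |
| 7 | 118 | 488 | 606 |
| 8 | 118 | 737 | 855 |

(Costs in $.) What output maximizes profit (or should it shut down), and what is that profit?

Compute π = P·Q − TC at each output: Q=0: -118; Q=1: 90; Q=2: 301; Q=3: 504; Q=4: 689; Q=5: 844; Q=6: 951; Q=7: 1004; Q=8: 985.
Profit is maximized at Q = 7. AVC there is 488/7 = $69.71 ≤ P, so producing beats shutting down (which would give -$118).

Q = 7; profit = $1004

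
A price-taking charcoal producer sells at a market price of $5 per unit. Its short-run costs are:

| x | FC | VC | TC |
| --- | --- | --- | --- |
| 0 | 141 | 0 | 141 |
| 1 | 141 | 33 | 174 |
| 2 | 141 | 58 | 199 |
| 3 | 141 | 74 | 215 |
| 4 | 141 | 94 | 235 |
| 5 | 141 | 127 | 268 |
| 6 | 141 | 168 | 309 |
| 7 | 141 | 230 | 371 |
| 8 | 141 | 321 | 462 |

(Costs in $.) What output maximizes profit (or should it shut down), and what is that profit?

x = 0 (shut down); profit = -$141

Compute π = P·x − TC at each output: x=0: -141; x=1: -169; x=2: -189; x=3: -200; x=4: -215; x=5: -243; x=6: -279; x=7: -336; x=8: -422.
Profit is highest at x = 0. Equivalently, the lowest AVC in the table is 94/4 ≈ $23.50 at x = 4, and P = $5 falls below it — price never covers variable cost, so the firm shuts down and loses only its fixed cost.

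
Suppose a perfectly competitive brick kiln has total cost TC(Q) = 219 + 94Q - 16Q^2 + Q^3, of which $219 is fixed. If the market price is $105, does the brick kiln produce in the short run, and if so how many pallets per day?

Strip out fixed cost: VC = 94Q - 16Q^2 + Q^3. Then AVC = 94 - 16Q + Q^2 and MC = 94 - 32Q + 3Q^2.
The AVC parabola has its vertex at Q = 16/2 = 8, where AVC = 94 - 16·8 + 8^2 = $30.
Since P = $105 ≥ min AVC = $30, price covers variable cost and the firm should produce.
Solving P = MC: -11 - 32Q + 3Q^2 = 0 ⇒ Q = -1/3 or 11. On the upward-sloping branch, Q* = 11.
Check: AVC at Q = 11 is $39 ≤ P, so revenue covers variable cost.
Profit = P·Q − TC = 105·11 − 648 = $507.

Produce at Q = 11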